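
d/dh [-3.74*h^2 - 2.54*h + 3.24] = -7.48*h - 2.54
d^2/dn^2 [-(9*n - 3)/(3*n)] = 2/n^3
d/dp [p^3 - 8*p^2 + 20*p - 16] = 3*p^2 - 16*p + 20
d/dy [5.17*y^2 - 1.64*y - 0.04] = 10.34*y - 1.64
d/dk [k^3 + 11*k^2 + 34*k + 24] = 3*k^2 + 22*k + 34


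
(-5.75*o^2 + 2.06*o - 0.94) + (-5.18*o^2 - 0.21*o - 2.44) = -10.93*o^2 + 1.85*o - 3.38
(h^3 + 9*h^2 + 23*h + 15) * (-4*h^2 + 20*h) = -4*h^5 - 16*h^4 + 88*h^3 + 400*h^2 + 300*h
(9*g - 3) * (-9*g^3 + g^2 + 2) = -81*g^4 + 36*g^3 - 3*g^2 + 18*g - 6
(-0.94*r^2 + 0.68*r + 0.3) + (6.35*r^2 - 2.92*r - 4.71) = 5.41*r^2 - 2.24*r - 4.41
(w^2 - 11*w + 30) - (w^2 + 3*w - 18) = 48 - 14*w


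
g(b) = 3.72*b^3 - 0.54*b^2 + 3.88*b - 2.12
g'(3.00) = 101.08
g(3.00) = 105.10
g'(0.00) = 3.88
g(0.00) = -2.12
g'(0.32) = 4.68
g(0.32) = -0.81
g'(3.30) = 121.85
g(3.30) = 138.49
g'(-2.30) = 65.40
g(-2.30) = -59.16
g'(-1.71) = 38.36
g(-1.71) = -28.93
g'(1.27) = 20.51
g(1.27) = 9.56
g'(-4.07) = 193.14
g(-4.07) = -277.66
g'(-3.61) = 153.22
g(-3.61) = -198.17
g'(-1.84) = 43.65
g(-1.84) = -34.26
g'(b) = 11.16*b^2 - 1.08*b + 3.88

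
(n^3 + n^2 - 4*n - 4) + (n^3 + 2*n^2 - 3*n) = 2*n^3 + 3*n^2 - 7*n - 4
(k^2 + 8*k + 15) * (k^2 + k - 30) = k^4 + 9*k^3 - 7*k^2 - 225*k - 450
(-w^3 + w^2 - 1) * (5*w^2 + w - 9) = -5*w^5 + 4*w^4 + 10*w^3 - 14*w^2 - w + 9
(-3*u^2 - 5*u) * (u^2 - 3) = -3*u^4 - 5*u^3 + 9*u^2 + 15*u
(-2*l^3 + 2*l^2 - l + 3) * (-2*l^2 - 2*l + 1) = 4*l^5 - 4*l^3 - 2*l^2 - 7*l + 3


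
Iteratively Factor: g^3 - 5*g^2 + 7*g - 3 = (g - 1)*(g^2 - 4*g + 3) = (g - 3)*(g - 1)*(g - 1)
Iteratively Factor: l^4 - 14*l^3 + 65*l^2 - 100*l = (l - 5)*(l^3 - 9*l^2 + 20*l) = (l - 5)*(l - 4)*(l^2 - 5*l) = (l - 5)^2*(l - 4)*(l)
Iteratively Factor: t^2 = (t)*(t)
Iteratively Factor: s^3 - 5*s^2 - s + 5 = (s - 1)*(s^2 - 4*s - 5) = (s - 5)*(s - 1)*(s + 1)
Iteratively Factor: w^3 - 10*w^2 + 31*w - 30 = (w - 2)*(w^2 - 8*w + 15) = (w - 3)*(w - 2)*(w - 5)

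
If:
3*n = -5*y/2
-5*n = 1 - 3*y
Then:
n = -5/43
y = 6/43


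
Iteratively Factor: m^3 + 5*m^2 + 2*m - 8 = (m - 1)*(m^2 + 6*m + 8) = (m - 1)*(m + 2)*(m + 4)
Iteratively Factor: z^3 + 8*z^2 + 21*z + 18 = (z + 2)*(z^2 + 6*z + 9) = (z + 2)*(z + 3)*(z + 3)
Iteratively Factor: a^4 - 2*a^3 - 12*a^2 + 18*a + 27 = (a - 3)*(a^3 + a^2 - 9*a - 9) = (a - 3)*(a + 1)*(a^2 - 9) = (a - 3)*(a + 1)*(a + 3)*(a - 3)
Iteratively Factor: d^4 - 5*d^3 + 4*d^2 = (d)*(d^3 - 5*d^2 + 4*d) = d*(d - 4)*(d^2 - d) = d^2*(d - 4)*(d - 1)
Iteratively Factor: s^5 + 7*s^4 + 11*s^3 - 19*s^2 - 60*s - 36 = (s - 2)*(s^4 + 9*s^3 + 29*s^2 + 39*s + 18) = (s - 2)*(s + 1)*(s^3 + 8*s^2 + 21*s + 18) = (s - 2)*(s + 1)*(s + 3)*(s^2 + 5*s + 6) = (s - 2)*(s + 1)*(s + 3)^2*(s + 2)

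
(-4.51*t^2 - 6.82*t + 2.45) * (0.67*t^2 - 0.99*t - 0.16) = -3.0217*t^4 - 0.104500000000001*t^3 + 9.1149*t^2 - 1.3343*t - 0.392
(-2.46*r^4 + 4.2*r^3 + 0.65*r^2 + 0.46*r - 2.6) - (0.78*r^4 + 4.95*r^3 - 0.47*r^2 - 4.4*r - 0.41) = -3.24*r^4 - 0.75*r^3 + 1.12*r^2 + 4.86*r - 2.19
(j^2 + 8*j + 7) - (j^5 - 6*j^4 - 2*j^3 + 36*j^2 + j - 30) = -j^5 + 6*j^4 + 2*j^3 - 35*j^2 + 7*j + 37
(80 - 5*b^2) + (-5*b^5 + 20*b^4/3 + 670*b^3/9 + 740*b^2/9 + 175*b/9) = -5*b^5 + 20*b^4/3 + 670*b^3/9 + 695*b^2/9 + 175*b/9 + 80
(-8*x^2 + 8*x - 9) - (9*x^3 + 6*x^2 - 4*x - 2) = -9*x^3 - 14*x^2 + 12*x - 7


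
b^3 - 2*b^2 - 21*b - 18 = (b - 6)*(b + 1)*(b + 3)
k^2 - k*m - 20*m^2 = (k - 5*m)*(k + 4*m)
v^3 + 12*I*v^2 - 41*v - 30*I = (v + I)*(v + 5*I)*(v + 6*I)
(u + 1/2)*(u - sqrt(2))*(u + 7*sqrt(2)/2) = u^3 + u^2/2 + 5*sqrt(2)*u^2/2 - 7*u + 5*sqrt(2)*u/4 - 7/2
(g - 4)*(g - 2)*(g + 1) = g^3 - 5*g^2 + 2*g + 8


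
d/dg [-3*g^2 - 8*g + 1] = -6*g - 8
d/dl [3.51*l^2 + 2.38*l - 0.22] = 7.02*l + 2.38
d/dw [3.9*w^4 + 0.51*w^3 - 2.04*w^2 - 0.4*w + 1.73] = 15.6*w^3 + 1.53*w^2 - 4.08*w - 0.4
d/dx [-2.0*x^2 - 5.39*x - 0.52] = -4.0*x - 5.39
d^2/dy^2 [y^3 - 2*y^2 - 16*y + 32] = 6*y - 4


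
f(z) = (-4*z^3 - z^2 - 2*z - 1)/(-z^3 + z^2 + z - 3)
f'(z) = (-12*z^2 - 2*z - 2)/(-z^3 + z^2 + z - 3) + (3*z^2 - 2*z - 1)*(-4*z^3 - z^2 - 2*z - 1)/(-z^3 + z^2 + z - 3)^2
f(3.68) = 6.21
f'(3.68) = -0.80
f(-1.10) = -3.41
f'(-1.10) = 19.75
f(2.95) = 6.95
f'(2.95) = -1.24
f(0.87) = 3.02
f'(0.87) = 7.01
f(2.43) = 7.67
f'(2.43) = -1.47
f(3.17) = 6.69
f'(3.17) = -1.10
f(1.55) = 7.72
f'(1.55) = 3.59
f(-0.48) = -0.05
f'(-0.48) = 1.22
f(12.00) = 4.50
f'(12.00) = -0.05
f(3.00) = 6.89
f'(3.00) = -1.21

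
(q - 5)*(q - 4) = q^2 - 9*q + 20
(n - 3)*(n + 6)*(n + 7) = n^3 + 10*n^2 + 3*n - 126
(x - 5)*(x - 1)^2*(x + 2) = x^4 - 5*x^3 - 3*x^2 + 17*x - 10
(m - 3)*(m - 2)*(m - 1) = m^3 - 6*m^2 + 11*m - 6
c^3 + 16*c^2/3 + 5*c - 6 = (c - 2/3)*(c + 3)^2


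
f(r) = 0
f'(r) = 0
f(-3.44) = 0.00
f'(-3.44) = 0.00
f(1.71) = 0.00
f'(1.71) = 0.00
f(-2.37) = 0.00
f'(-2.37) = 0.00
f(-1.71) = 0.00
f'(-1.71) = 0.00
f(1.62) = 0.00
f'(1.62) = 0.00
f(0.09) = 0.00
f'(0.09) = 0.00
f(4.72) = 0.00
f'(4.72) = 0.00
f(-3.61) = 0.00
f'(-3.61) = 0.00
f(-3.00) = 0.00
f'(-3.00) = 0.00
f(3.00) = 0.00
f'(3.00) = 0.00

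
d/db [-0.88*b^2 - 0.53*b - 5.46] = -1.76*b - 0.53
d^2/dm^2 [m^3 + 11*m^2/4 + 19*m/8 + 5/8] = 6*m + 11/2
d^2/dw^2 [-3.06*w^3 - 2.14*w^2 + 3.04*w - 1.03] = -18.36*w - 4.28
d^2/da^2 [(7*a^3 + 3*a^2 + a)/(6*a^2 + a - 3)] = 2*(151*a^3 + 99*a^2 + 243*a + 30)/(216*a^6 + 108*a^5 - 306*a^4 - 107*a^3 + 153*a^2 + 27*a - 27)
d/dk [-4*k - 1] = -4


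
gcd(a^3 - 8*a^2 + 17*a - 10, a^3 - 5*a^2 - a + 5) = a^2 - 6*a + 5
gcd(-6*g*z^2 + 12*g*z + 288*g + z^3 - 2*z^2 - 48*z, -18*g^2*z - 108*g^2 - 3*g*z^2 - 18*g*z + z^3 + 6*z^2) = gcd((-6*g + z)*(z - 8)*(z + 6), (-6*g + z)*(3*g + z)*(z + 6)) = -6*g*z - 36*g + z^2 + 6*z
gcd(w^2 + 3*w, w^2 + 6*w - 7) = 1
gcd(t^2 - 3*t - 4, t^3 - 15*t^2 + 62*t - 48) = 1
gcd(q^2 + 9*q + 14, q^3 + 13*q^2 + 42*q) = q + 7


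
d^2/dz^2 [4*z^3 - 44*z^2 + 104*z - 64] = 24*z - 88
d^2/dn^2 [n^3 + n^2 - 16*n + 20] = 6*n + 2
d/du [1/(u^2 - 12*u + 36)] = 2*(6 - u)/(u^2 - 12*u + 36)^2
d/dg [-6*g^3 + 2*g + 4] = 2 - 18*g^2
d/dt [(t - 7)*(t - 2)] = 2*t - 9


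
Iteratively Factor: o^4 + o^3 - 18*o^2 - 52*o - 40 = (o + 2)*(o^3 - o^2 - 16*o - 20) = (o - 5)*(o + 2)*(o^2 + 4*o + 4) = (o - 5)*(o + 2)^2*(o + 2)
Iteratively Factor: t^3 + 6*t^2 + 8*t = (t + 4)*(t^2 + 2*t) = t*(t + 4)*(t + 2)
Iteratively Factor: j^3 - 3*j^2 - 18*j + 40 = (j - 2)*(j^2 - j - 20) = (j - 2)*(j + 4)*(j - 5)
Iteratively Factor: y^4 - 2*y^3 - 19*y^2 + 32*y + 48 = (y - 3)*(y^3 + y^2 - 16*y - 16) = (y - 3)*(y + 1)*(y^2 - 16) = (y - 4)*(y - 3)*(y + 1)*(y + 4)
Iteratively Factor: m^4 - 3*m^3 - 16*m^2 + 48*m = (m - 3)*(m^3 - 16*m) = m*(m - 3)*(m^2 - 16) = m*(m - 4)*(m - 3)*(m + 4)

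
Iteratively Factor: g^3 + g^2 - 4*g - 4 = (g + 1)*(g^2 - 4) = (g + 1)*(g + 2)*(g - 2)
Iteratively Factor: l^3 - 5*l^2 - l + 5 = (l - 1)*(l^2 - 4*l - 5) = (l - 5)*(l - 1)*(l + 1)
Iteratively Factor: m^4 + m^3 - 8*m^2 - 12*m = (m + 2)*(m^3 - m^2 - 6*m) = m*(m + 2)*(m^2 - m - 6) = m*(m + 2)^2*(m - 3)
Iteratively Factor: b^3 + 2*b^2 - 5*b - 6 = (b + 1)*(b^2 + b - 6) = (b + 1)*(b + 3)*(b - 2)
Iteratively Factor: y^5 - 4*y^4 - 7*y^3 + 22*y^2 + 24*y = (y + 1)*(y^4 - 5*y^3 - 2*y^2 + 24*y) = (y - 3)*(y + 1)*(y^3 - 2*y^2 - 8*y) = (y - 3)*(y + 1)*(y + 2)*(y^2 - 4*y) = y*(y - 3)*(y + 1)*(y + 2)*(y - 4)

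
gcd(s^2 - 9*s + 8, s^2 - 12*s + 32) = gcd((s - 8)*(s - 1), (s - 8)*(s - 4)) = s - 8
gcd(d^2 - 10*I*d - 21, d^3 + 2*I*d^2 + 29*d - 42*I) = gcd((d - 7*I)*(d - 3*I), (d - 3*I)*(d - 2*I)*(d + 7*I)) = d - 3*I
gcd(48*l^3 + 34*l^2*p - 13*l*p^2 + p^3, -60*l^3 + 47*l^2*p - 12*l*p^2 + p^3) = 1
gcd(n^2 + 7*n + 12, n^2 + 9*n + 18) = n + 3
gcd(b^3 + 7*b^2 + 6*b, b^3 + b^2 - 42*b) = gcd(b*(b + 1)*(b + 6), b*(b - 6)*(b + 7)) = b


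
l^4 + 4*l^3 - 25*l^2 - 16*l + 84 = (l - 3)*(l - 2)*(l + 2)*(l + 7)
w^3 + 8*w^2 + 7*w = w*(w + 1)*(w + 7)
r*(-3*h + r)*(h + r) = -3*h^2*r - 2*h*r^2 + r^3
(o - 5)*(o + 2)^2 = o^3 - o^2 - 16*o - 20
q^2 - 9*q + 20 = (q - 5)*(q - 4)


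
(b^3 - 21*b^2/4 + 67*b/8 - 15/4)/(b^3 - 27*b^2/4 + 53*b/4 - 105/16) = 2*(b - 2)/(2*b - 7)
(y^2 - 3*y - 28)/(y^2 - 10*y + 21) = (y + 4)/(y - 3)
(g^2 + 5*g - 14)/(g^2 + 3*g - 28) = (g - 2)/(g - 4)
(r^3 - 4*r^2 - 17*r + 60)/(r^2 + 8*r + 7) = (r^3 - 4*r^2 - 17*r + 60)/(r^2 + 8*r + 7)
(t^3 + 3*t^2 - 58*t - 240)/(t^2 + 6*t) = t - 3 - 40/t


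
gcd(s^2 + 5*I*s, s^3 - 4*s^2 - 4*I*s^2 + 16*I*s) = s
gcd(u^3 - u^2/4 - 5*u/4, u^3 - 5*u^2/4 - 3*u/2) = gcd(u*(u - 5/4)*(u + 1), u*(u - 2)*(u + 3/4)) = u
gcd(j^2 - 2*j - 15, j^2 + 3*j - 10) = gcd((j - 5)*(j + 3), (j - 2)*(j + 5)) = 1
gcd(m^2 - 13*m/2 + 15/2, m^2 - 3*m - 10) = m - 5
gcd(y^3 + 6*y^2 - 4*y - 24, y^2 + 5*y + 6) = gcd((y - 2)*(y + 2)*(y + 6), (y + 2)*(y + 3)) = y + 2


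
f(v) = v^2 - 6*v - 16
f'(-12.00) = -30.00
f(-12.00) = 200.00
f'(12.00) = 18.00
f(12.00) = 56.00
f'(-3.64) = -13.28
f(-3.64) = 19.09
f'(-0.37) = -6.74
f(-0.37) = -13.64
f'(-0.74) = -7.48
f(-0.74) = -11.01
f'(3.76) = 1.52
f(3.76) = -24.42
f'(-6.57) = -19.14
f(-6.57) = 66.58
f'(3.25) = 0.50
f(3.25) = -24.94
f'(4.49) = 2.98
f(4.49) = -22.78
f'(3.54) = 1.08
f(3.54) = -24.71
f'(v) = 2*v - 6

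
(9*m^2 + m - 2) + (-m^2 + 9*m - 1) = 8*m^2 + 10*m - 3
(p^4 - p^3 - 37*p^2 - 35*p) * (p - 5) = p^5 - 6*p^4 - 32*p^3 + 150*p^2 + 175*p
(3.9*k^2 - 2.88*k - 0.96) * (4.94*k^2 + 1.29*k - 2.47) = 19.266*k^4 - 9.1962*k^3 - 18.0906*k^2 + 5.8752*k + 2.3712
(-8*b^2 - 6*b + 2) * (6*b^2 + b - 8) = -48*b^4 - 44*b^3 + 70*b^2 + 50*b - 16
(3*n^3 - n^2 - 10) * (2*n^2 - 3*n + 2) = 6*n^5 - 11*n^4 + 9*n^3 - 22*n^2 + 30*n - 20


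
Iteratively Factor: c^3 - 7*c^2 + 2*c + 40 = (c - 4)*(c^2 - 3*c - 10) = (c - 4)*(c + 2)*(c - 5)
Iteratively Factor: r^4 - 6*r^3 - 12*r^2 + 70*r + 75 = (r - 5)*(r^3 - r^2 - 17*r - 15) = (r - 5)*(r + 3)*(r^2 - 4*r - 5) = (r - 5)*(r + 1)*(r + 3)*(r - 5)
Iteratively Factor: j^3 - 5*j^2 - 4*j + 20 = (j + 2)*(j^2 - 7*j + 10) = (j - 5)*(j + 2)*(j - 2)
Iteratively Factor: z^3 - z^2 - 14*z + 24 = (z - 2)*(z^2 + z - 12) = (z - 2)*(z + 4)*(z - 3)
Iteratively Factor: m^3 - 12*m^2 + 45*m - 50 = (m - 2)*(m^2 - 10*m + 25) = (m - 5)*(m - 2)*(m - 5)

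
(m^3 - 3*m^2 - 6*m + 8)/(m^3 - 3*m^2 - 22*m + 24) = (m^2 - 2*m - 8)/(m^2 - 2*m - 24)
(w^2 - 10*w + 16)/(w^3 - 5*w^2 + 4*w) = (w^2 - 10*w + 16)/(w*(w^2 - 5*w + 4))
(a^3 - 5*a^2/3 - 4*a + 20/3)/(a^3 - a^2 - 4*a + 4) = (a - 5/3)/(a - 1)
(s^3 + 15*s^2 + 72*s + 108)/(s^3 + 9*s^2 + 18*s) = (s + 6)/s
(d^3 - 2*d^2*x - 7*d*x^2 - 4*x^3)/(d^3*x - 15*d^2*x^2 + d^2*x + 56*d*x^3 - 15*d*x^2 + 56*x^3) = (d^3 - 2*d^2*x - 7*d*x^2 - 4*x^3)/(x*(d^3 - 15*d^2*x + d^2 + 56*d*x^2 - 15*d*x + 56*x^2))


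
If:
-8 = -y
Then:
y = 8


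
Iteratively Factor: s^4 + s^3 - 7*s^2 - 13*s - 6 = (s - 3)*(s^3 + 4*s^2 + 5*s + 2) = (s - 3)*(s + 1)*(s^2 + 3*s + 2) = (s - 3)*(s + 1)*(s + 2)*(s + 1)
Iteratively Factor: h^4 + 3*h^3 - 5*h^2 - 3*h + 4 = (h + 1)*(h^3 + 2*h^2 - 7*h + 4) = (h - 1)*(h + 1)*(h^2 + 3*h - 4) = (h - 1)*(h + 1)*(h + 4)*(h - 1)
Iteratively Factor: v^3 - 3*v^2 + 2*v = (v - 2)*(v^2 - v) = v*(v - 2)*(v - 1)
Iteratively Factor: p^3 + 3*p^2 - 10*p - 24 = (p - 3)*(p^2 + 6*p + 8) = (p - 3)*(p + 2)*(p + 4)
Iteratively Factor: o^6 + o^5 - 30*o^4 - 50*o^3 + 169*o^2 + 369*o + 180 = (o + 4)*(o^5 - 3*o^4 - 18*o^3 + 22*o^2 + 81*o + 45) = (o + 1)*(o + 4)*(o^4 - 4*o^3 - 14*o^2 + 36*o + 45) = (o + 1)^2*(o + 4)*(o^3 - 5*o^2 - 9*o + 45) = (o + 1)^2*(o + 3)*(o + 4)*(o^2 - 8*o + 15) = (o - 5)*(o + 1)^2*(o + 3)*(o + 4)*(o - 3)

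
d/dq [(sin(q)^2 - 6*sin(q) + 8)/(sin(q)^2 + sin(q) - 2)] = (7*sin(q)^2 - 20*sin(q) + 4)*cos(q)/((sin(q) - 1)^2*(sin(q) + 2)^2)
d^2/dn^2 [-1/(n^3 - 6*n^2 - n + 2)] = 2*(3*(n - 2)*(n^3 - 6*n^2 - n + 2) - (-3*n^2 + 12*n + 1)^2)/(n^3 - 6*n^2 - n + 2)^3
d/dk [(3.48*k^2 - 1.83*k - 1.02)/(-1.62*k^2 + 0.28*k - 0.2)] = (-1.9902*k^2 - 4.6968*k + 0.6516)/(2.6244*k^4 - 0.9072*k^3 + 0.7264*k^2 - 0.112*k + 0.04)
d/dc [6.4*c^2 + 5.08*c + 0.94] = 12.8*c + 5.08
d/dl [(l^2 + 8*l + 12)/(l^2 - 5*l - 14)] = -13/(l^2 - 14*l + 49)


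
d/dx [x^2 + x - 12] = 2*x + 1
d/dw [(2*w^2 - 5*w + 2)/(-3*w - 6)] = 2*(-w^2 - 4*w + 6)/(3*(w^2 + 4*w + 4))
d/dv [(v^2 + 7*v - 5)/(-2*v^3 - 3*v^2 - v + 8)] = (2*v^4 + 28*v^3 - 10*v^2 - 14*v + 51)/(4*v^6 + 12*v^5 + 13*v^4 - 26*v^3 - 47*v^2 - 16*v + 64)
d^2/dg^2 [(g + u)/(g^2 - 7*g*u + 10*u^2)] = 2*(3*(-g + 2*u)*(g^2 - 7*g*u + 10*u^2) + (g + u)*(2*g - 7*u)^2)/(g^2 - 7*g*u + 10*u^2)^3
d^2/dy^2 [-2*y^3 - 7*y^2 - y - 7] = -12*y - 14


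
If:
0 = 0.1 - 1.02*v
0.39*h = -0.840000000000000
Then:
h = -2.15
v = 0.10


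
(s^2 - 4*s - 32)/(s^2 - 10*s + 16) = (s + 4)/(s - 2)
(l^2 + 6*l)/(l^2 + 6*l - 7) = l*(l + 6)/(l^2 + 6*l - 7)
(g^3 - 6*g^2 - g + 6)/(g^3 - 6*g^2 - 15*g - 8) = (g^2 - 7*g + 6)/(g^2 - 7*g - 8)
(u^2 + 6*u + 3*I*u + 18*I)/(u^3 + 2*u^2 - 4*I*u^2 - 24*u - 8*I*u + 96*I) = (u + 3*I)/(u^2 - 4*u*(1 + I) + 16*I)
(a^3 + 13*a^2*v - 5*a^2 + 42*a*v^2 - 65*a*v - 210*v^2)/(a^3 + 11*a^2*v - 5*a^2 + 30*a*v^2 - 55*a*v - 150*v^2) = (a + 7*v)/(a + 5*v)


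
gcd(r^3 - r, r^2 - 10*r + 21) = 1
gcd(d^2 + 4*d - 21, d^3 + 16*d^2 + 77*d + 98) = d + 7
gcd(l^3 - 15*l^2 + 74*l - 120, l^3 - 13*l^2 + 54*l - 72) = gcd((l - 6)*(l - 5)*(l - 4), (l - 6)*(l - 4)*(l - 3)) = l^2 - 10*l + 24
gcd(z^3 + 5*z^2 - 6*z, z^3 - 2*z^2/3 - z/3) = z^2 - z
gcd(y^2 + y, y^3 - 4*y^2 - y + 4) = y + 1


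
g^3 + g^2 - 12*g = g*(g - 3)*(g + 4)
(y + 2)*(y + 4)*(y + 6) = y^3 + 12*y^2 + 44*y + 48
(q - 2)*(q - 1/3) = q^2 - 7*q/3 + 2/3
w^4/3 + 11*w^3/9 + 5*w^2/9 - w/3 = w*(w/3 + 1)*(w - 1/3)*(w + 1)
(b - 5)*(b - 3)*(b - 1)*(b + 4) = b^4 - 5*b^3 - 13*b^2 + 77*b - 60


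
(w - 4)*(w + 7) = w^2 + 3*w - 28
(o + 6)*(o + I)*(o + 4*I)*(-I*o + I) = -I*o^4 + 5*o^3 - 5*I*o^3 + 25*o^2 + 10*I*o^2 - 30*o + 20*I*o - 24*I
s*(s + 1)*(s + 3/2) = s^3 + 5*s^2/2 + 3*s/2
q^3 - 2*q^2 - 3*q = q*(q - 3)*(q + 1)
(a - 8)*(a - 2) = a^2 - 10*a + 16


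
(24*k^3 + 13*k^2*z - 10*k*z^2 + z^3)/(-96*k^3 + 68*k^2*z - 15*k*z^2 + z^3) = (k + z)/(-4*k + z)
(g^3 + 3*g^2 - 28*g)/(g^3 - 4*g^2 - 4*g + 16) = g*(g + 7)/(g^2 - 4)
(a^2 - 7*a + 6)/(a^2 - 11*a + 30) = (a - 1)/(a - 5)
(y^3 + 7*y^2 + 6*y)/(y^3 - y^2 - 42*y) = (y + 1)/(y - 7)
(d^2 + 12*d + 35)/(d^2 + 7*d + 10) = (d + 7)/(d + 2)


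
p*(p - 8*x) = p^2 - 8*p*x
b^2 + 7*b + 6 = (b + 1)*(b + 6)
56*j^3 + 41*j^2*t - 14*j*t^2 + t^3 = (-8*j + t)*(-7*j + t)*(j + t)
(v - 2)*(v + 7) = v^2 + 5*v - 14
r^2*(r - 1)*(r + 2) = r^4 + r^3 - 2*r^2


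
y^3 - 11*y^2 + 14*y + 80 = (y - 8)*(y - 5)*(y + 2)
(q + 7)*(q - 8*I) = q^2 + 7*q - 8*I*q - 56*I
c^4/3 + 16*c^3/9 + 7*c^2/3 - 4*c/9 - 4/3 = (c/3 + 1)*(c - 2/3)*(c + 1)*(c + 2)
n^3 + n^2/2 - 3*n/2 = n*(n - 1)*(n + 3/2)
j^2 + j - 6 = (j - 2)*(j + 3)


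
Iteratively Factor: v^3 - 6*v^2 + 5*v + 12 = (v - 3)*(v^2 - 3*v - 4) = (v - 3)*(v + 1)*(v - 4)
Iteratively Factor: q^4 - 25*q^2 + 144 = (q + 3)*(q^3 - 3*q^2 - 16*q + 48) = (q - 4)*(q + 3)*(q^2 + q - 12) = (q - 4)*(q + 3)*(q + 4)*(q - 3)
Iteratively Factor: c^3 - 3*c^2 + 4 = (c + 1)*(c^2 - 4*c + 4) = (c - 2)*(c + 1)*(c - 2)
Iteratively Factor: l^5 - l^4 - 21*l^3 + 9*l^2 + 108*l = (l + 3)*(l^4 - 4*l^3 - 9*l^2 + 36*l) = (l + 3)^2*(l^3 - 7*l^2 + 12*l) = (l - 3)*(l + 3)^2*(l^2 - 4*l) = (l - 4)*(l - 3)*(l + 3)^2*(l)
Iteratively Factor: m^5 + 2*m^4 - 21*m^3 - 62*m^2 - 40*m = (m + 4)*(m^4 - 2*m^3 - 13*m^2 - 10*m) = m*(m + 4)*(m^3 - 2*m^2 - 13*m - 10) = m*(m + 1)*(m + 4)*(m^2 - 3*m - 10) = m*(m - 5)*(m + 1)*(m + 4)*(m + 2)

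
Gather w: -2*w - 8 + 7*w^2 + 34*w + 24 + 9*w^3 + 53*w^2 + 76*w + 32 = 9*w^3 + 60*w^2 + 108*w + 48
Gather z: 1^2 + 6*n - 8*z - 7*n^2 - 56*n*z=-7*n^2 + 6*n + z*(-56*n - 8) + 1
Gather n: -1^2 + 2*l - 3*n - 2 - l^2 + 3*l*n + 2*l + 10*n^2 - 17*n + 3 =-l^2 + 4*l + 10*n^2 + n*(3*l - 20)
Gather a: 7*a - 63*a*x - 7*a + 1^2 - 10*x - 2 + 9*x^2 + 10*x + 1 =-63*a*x + 9*x^2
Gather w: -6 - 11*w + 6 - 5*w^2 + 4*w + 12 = -5*w^2 - 7*w + 12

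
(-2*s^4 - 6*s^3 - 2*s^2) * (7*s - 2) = -14*s^5 - 38*s^4 - 2*s^3 + 4*s^2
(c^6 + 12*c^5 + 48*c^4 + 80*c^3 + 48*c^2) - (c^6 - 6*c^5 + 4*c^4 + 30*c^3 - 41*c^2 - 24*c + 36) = 18*c^5 + 44*c^4 + 50*c^3 + 89*c^2 + 24*c - 36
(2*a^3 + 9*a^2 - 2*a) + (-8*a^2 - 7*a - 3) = 2*a^3 + a^2 - 9*a - 3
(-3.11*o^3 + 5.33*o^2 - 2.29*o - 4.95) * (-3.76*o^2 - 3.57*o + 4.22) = 11.6936*o^5 - 8.9381*o^4 - 23.5419*o^3 + 49.2799*o^2 + 8.0077*o - 20.889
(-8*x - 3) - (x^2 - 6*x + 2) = -x^2 - 2*x - 5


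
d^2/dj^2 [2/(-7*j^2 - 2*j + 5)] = 4*(49*j^2 + 14*j - 4*(7*j + 1)^2 - 35)/(7*j^2 + 2*j - 5)^3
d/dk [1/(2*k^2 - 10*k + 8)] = (5/2 - k)/(k^2 - 5*k + 4)^2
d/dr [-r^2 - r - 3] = -2*r - 1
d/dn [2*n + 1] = 2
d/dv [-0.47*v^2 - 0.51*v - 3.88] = -0.94*v - 0.51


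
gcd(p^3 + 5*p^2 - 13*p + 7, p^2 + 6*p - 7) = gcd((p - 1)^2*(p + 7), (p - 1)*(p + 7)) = p^2 + 6*p - 7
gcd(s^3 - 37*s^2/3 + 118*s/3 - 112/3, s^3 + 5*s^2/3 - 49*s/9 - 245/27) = s - 7/3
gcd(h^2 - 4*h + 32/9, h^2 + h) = 1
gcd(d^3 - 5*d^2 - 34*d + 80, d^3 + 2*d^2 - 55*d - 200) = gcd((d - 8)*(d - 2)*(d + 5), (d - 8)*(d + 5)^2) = d^2 - 3*d - 40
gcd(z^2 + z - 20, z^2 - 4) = 1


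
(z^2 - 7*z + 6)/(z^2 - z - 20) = (-z^2 + 7*z - 6)/(-z^2 + z + 20)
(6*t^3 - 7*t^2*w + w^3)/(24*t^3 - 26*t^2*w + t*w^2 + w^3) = (6*t^2 - t*w - w^2)/(24*t^2 - 2*t*w - w^2)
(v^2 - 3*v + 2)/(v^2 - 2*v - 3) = (-v^2 + 3*v - 2)/(-v^2 + 2*v + 3)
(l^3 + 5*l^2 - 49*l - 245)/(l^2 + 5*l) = l - 49/l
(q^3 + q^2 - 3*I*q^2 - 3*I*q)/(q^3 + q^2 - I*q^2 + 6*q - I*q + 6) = q/(q + 2*I)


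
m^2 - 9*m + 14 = (m - 7)*(m - 2)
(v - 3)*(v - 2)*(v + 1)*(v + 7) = v^4 + 3*v^3 - 27*v^2 + 13*v + 42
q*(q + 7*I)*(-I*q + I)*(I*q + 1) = q^4 - q^3 + 6*I*q^3 + 7*q^2 - 6*I*q^2 - 7*q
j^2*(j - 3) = j^3 - 3*j^2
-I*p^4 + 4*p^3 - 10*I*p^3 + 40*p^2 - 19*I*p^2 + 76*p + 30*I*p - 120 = (p + 5)*(p + 6)*(p + 4*I)*(-I*p + I)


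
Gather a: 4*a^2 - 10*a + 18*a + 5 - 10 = 4*a^2 + 8*a - 5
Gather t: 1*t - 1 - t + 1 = 0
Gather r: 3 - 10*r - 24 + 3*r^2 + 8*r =3*r^2 - 2*r - 21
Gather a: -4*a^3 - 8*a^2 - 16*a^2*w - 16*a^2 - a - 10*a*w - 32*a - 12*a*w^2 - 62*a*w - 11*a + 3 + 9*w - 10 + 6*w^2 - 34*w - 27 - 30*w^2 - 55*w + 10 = -4*a^3 + a^2*(-16*w - 24) + a*(-12*w^2 - 72*w - 44) - 24*w^2 - 80*w - 24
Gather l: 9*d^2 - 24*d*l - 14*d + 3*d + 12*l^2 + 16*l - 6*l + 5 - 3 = 9*d^2 - 11*d + 12*l^2 + l*(10 - 24*d) + 2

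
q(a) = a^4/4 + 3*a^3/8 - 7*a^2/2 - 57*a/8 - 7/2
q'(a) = a^3 + 9*a^2/8 - 7*a - 57/8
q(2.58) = -27.66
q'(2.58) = -0.52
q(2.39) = -27.24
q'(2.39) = -3.78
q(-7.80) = 586.55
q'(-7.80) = -358.63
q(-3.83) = 5.17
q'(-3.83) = -19.99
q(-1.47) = -0.61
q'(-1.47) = 2.42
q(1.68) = -21.58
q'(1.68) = -10.97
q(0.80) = -11.15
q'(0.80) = -11.49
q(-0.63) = -0.45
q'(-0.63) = -2.52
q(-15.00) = 10706.50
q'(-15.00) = -3024.00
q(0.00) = -3.50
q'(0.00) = -7.12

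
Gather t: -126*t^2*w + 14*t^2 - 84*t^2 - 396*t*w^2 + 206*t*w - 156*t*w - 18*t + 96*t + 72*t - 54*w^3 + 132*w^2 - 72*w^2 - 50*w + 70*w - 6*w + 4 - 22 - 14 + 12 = t^2*(-126*w - 70) + t*(-396*w^2 + 50*w + 150) - 54*w^3 + 60*w^2 + 14*w - 20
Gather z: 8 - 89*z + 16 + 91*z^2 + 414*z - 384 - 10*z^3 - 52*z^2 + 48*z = -10*z^3 + 39*z^2 + 373*z - 360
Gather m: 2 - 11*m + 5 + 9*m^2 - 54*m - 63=9*m^2 - 65*m - 56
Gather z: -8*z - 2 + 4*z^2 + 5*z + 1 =4*z^2 - 3*z - 1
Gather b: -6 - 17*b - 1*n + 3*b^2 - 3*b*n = 3*b^2 + b*(-3*n - 17) - n - 6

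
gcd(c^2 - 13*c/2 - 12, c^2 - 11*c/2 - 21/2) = c + 3/2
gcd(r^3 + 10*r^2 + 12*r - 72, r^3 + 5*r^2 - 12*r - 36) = r + 6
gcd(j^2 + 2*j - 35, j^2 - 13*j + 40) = j - 5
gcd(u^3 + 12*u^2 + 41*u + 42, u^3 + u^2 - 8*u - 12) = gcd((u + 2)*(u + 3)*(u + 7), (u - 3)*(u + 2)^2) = u + 2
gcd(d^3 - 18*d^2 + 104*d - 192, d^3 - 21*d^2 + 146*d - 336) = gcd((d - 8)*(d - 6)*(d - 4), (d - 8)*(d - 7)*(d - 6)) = d^2 - 14*d + 48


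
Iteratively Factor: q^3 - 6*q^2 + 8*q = (q)*(q^2 - 6*q + 8) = q*(q - 2)*(q - 4)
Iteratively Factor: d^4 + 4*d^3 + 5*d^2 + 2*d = (d)*(d^3 + 4*d^2 + 5*d + 2) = d*(d + 2)*(d^2 + 2*d + 1) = d*(d + 1)*(d + 2)*(d + 1)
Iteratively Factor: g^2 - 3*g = (g)*(g - 3)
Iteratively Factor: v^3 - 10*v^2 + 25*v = (v - 5)*(v^2 - 5*v) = (v - 5)^2*(v)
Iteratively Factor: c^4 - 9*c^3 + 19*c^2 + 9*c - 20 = (c + 1)*(c^3 - 10*c^2 + 29*c - 20) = (c - 4)*(c + 1)*(c^2 - 6*c + 5) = (c - 4)*(c - 1)*(c + 1)*(c - 5)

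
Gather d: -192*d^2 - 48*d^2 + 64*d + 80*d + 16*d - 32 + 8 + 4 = -240*d^2 + 160*d - 20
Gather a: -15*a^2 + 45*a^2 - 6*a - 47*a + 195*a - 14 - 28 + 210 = 30*a^2 + 142*a + 168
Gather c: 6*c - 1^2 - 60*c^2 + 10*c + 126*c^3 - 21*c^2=126*c^3 - 81*c^2 + 16*c - 1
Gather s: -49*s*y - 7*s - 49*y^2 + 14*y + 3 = s*(-49*y - 7) - 49*y^2 + 14*y + 3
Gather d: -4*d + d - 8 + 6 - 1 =-3*d - 3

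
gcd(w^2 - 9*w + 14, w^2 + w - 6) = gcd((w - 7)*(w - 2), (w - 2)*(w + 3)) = w - 2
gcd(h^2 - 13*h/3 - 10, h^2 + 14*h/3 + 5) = h + 5/3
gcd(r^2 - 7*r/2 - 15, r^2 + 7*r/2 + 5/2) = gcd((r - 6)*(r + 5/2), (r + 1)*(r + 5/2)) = r + 5/2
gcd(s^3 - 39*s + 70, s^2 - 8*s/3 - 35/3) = s - 5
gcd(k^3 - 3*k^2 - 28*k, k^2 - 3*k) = k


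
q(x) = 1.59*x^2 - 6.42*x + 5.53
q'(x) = 3.18*x - 6.42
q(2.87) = 0.20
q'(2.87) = 2.71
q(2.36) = -0.77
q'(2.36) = 1.08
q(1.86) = -0.91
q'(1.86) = -0.51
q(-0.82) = 11.86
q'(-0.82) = -9.03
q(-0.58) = 9.79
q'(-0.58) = -8.26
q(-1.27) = 16.25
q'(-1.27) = -10.46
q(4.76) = 11.00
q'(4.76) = 8.72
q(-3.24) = 43.02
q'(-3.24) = -16.72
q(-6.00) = 101.29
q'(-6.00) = -25.50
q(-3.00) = 39.10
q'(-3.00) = -15.96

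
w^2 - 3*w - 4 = (w - 4)*(w + 1)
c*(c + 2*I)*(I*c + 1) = I*c^3 - c^2 + 2*I*c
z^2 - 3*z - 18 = (z - 6)*(z + 3)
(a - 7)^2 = a^2 - 14*a + 49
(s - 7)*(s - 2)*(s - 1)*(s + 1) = s^4 - 9*s^3 + 13*s^2 + 9*s - 14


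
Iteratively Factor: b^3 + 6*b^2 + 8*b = (b + 4)*(b^2 + 2*b) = (b + 2)*(b + 4)*(b)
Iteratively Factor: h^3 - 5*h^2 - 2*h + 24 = (h - 4)*(h^2 - h - 6) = (h - 4)*(h + 2)*(h - 3)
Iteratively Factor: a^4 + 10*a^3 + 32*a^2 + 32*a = (a + 4)*(a^3 + 6*a^2 + 8*a) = (a + 4)^2*(a^2 + 2*a) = (a + 2)*(a + 4)^2*(a)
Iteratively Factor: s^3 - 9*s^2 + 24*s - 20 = (s - 2)*(s^2 - 7*s + 10) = (s - 2)^2*(s - 5)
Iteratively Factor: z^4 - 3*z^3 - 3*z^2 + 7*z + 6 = (z + 1)*(z^3 - 4*z^2 + z + 6) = (z - 2)*(z + 1)*(z^2 - 2*z - 3) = (z - 2)*(z + 1)^2*(z - 3)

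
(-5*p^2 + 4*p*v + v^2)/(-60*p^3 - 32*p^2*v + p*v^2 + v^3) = (p - v)/(12*p^2 + 4*p*v - v^2)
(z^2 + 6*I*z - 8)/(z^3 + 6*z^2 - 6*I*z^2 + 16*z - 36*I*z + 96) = (z + 4*I)/(z^2 + z*(6 - 8*I) - 48*I)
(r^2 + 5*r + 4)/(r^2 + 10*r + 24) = (r + 1)/(r + 6)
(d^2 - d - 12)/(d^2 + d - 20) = (d + 3)/(d + 5)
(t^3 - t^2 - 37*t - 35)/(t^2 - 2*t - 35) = t + 1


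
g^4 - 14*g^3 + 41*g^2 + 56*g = g*(g - 8)*(g - 7)*(g + 1)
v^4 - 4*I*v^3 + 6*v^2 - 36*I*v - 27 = (v - 3*I)^2*(v - I)*(v + 3*I)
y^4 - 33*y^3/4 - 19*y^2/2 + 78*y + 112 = (y - 8)*(y - 4)*(y + 7/4)*(y + 2)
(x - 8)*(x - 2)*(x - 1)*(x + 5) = x^4 - 6*x^3 - 29*x^2 + 114*x - 80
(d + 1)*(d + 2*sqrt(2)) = d^2 + d + 2*sqrt(2)*d + 2*sqrt(2)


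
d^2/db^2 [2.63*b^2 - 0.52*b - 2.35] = 5.26000000000000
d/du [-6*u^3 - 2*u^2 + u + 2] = -18*u^2 - 4*u + 1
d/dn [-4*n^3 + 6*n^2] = 12*n*(1 - n)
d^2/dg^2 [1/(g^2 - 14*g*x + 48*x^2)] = 2*(-g^2 + 14*g*x - 48*x^2 + 4*(g - 7*x)^2)/(g^2 - 14*g*x + 48*x^2)^3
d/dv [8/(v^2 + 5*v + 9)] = 8*(-2*v - 5)/(v^2 + 5*v + 9)^2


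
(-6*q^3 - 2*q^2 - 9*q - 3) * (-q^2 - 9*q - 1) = 6*q^5 + 56*q^4 + 33*q^3 + 86*q^2 + 36*q + 3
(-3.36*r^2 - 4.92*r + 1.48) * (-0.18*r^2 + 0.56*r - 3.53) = 0.6048*r^4 - 0.996*r^3 + 8.8392*r^2 + 18.1964*r - 5.2244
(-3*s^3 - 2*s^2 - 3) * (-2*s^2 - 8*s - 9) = 6*s^5 + 28*s^4 + 43*s^3 + 24*s^2 + 24*s + 27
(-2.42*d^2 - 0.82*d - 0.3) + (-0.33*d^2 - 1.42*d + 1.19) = -2.75*d^2 - 2.24*d + 0.89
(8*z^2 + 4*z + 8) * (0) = 0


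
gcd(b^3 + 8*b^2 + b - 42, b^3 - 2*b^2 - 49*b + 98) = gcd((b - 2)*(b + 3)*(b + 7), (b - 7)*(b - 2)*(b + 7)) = b^2 + 5*b - 14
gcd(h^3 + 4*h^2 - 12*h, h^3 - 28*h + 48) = h^2 + 4*h - 12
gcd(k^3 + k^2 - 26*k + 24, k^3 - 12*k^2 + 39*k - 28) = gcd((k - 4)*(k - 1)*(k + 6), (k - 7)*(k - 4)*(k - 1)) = k^2 - 5*k + 4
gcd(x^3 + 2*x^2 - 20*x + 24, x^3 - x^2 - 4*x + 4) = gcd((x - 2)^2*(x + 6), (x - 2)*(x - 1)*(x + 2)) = x - 2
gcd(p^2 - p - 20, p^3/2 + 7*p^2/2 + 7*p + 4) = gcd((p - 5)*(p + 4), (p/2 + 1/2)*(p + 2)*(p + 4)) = p + 4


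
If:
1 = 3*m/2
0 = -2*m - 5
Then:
No Solution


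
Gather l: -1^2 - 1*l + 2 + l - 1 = 0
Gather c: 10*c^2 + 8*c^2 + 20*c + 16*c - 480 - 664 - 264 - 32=18*c^2 + 36*c - 1440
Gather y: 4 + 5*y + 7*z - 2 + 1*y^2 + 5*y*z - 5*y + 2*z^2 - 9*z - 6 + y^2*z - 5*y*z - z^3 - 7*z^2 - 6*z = y^2*(z + 1) - z^3 - 5*z^2 - 8*z - 4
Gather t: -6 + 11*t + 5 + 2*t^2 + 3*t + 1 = 2*t^2 + 14*t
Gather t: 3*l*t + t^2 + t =t^2 + t*(3*l + 1)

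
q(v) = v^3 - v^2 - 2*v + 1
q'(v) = 3*v^2 - 2*v - 2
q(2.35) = 3.76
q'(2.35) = 9.87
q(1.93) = 0.60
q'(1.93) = 5.31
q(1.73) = -0.28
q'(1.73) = 3.52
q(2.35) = 3.76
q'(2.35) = 9.87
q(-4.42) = -96.05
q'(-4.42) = 65.45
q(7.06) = 288.93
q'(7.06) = 133.41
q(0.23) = 0.50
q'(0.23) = -2.30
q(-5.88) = -225.11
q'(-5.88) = 113.48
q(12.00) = 1561.00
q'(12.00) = 406.00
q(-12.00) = -1847.00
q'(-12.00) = 454.00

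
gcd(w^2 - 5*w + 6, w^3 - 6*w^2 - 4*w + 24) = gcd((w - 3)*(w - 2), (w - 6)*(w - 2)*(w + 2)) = w - 2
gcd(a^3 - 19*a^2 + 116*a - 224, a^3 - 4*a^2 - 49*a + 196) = a^2 - 11*a + 28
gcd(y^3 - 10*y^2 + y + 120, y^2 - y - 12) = y + 3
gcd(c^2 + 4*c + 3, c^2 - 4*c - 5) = c + 1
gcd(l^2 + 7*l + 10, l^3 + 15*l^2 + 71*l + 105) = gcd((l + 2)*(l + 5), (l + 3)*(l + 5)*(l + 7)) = l + 5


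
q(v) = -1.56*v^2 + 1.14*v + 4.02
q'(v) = 1.14 - 3.12*v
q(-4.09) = -26.74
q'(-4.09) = 13.90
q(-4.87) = -38.53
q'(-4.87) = 16.33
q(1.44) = 2.43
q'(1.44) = -3.35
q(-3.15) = -15.05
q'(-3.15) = 10.97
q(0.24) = 4.20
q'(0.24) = 0.39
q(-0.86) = 1.89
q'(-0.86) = 3.82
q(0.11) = 4.13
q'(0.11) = 0.80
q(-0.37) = 3.38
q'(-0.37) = 2.29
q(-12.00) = -234.30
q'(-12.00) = 38.58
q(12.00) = -206.94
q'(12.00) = -36.30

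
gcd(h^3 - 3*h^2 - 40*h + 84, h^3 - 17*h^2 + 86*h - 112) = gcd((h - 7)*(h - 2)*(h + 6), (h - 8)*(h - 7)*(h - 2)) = h^2 - 9*h + 14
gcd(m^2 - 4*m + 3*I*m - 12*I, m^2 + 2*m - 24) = m - 4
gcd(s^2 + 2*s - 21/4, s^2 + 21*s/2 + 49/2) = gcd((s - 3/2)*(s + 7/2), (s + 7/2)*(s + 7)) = s + 7/2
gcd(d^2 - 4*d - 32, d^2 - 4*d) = 1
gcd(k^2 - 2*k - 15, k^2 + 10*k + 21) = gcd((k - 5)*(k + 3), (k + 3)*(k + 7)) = k + 3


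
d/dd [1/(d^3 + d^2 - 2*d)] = (-3*d^2 - 2*d + 2)/(d^2*(d^2 + d - 2)^2)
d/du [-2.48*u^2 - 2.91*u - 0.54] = -4.96*u - 2.91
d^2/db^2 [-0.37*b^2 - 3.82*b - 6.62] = -0.740000000000000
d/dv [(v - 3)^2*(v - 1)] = (v - 3)*(3*v - 5)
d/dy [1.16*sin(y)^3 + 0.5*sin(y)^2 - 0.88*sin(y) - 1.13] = (3.48*sin(y)^2 + 1.0*sin(y) - 0.88)*cos(y)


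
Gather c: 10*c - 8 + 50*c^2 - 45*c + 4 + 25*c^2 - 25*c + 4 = 75*c^2 - 60*c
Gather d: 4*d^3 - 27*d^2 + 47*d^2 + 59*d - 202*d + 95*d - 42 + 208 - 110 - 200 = 4*d^3 + 20*d^2 - 48*d - 144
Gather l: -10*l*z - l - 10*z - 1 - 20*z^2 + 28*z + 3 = l*(-10*z - 1) - 20*z^2 + 18*z + 2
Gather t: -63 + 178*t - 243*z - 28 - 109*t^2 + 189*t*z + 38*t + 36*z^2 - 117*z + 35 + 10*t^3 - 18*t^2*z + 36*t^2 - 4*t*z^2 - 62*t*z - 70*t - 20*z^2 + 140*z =10*t^3 + t^2*(-18*z - 73) + t*(-4*z^2 + 127*z + 146) + 16*z^2 - 220*z - 56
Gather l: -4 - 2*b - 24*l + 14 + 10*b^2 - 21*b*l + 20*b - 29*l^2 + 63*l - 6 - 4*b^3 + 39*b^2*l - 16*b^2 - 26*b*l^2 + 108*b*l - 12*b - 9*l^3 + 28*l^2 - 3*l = -4*b^3 - 6*b^2 + 6*b - 9*l^3 + l^2*(-26*b - 1) + l*(39*b^2 + 87*b + 36) + 4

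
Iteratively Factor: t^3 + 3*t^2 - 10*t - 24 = (t + 2)*(t^2 + t - 12) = (t - 3)*(t + 2)*(t + 4)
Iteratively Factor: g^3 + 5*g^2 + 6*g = (g + 2)*(g^2 + 3*g) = (g + 2)*(g + 3)*(g)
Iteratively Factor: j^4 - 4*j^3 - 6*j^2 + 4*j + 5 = (j + 1)*(j^3 - 5*j^2 - j + 5) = (j + 1)^2*(j^2 - 6*j + 5) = (j - 5)*(j + 1)^2*(j - 1)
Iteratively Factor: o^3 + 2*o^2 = (o + 2)*(o^2) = o*(o + 2)*(o)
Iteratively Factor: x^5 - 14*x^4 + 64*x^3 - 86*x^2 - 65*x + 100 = (x + 1)*(x^4 - 15*x^3 + 79*x^2 - 165*x + 100) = (x - 5)*(x + 1)*(x^3 - 10*x^2 + 29*x - 20) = (x - 5)*(x - 1)*(x + 1)*(x^2 - 9*x + 20) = (x - 5)*(x - 4)*(x - 1)*(x + 1)*(x - 5)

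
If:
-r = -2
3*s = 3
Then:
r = 2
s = 1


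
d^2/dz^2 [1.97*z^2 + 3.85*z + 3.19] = 3.94000000000000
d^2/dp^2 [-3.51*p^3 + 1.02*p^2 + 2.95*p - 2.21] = 2.04 - 21.06*p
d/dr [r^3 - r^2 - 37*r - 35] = 3*r^2 - 2*r - 37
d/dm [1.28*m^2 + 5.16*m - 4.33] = 2.56*m + 5.16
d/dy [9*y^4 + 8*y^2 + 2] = 36*y^3 + 16*y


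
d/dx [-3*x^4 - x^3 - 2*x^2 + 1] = x*(-12*x^2 - 3*x - 4)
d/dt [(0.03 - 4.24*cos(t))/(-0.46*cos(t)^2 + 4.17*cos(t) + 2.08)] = (1.9504*cos(t)^2 - 0.0275999999999996*cos(t) + 8.9443)*sin(t)/(0.2116*cos(t)^4 - 3.8364*cos(t)^3 + 15.4753*cos(t)^2 + 17.3472*cos(t) + 4.3264)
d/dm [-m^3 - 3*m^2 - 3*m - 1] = -3*m^2 - 6*m - 3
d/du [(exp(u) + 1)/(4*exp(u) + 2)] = -exp(u)/(2*(2*exp(u) + 1)^2)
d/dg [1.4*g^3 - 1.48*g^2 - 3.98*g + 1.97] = 4.2*g^2 - 2.96*g - 3.98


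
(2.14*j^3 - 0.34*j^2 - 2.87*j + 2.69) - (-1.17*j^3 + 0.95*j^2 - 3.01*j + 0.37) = 3.31*j^3 - 1.29*j^2 + 0.14*j + 2.32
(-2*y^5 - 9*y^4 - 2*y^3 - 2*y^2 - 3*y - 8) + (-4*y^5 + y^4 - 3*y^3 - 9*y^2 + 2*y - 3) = -6*y^5 - 8*y^4 - 5*y^3 - 11*y^2 - y - 11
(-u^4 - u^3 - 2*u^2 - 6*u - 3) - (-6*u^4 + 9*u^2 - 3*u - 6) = 5*u^4 - u^3 - 11*u^2 - 3*u + 3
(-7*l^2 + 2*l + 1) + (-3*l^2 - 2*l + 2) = 3 - 10*l^2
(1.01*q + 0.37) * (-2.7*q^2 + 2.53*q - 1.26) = -2.727*q^3 + 1.5563*q^2 - 0.3365*q - 0.4662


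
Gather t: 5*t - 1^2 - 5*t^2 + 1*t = -5*t^2 + 6*t - 1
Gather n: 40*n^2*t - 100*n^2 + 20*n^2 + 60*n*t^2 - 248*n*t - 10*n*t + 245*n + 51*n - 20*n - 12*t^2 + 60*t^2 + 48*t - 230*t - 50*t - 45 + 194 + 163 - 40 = n^2*(40*t - 80) + n*(60*t^2 - 258*t + 276) + 48*t^2 - 232*t + 272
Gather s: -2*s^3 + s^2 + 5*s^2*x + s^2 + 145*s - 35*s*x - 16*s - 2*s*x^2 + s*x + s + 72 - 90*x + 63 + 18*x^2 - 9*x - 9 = -2*s^3 + s^2*(5*x + 2) + s*(-2*x^2 - 34*x + 130) + 18*x^2 - 99*x + 126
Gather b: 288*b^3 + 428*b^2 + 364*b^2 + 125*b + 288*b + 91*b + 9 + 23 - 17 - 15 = 288*b^3 + 792*b^2 + 504*b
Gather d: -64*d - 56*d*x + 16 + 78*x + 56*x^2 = d*(-56*x - 64) + 56*x^2 + 78*x + 16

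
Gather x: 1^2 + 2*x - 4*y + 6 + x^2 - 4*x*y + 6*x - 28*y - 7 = x^2 + x*(8 - 4*y) - 32*y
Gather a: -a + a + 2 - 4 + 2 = 0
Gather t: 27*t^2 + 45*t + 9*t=27*t^2 + 54*t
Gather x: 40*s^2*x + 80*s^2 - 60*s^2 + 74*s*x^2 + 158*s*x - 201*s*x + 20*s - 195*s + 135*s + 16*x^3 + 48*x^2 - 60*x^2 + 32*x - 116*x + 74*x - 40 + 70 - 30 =20*s^2 - 40*s + 16*x^3 + x^2*(74*s - 12) + x*(40*s^2 - 43*s - 10)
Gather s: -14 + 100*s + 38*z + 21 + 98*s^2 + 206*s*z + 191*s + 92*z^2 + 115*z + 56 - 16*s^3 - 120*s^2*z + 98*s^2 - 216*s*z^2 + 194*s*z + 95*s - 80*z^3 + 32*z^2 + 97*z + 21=-16*s^3 + s^2*(196 - 120*z) + s*(-216*z^2 + 400*z + 386) - 80*z^3 + 124*z^2 + 250*z + 84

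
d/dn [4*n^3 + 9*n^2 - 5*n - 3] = 12*n^2 + 18*n - 5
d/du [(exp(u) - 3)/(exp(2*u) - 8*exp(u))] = (-exp(2*u) + 6*exp(u) - 24)*exp(-u)/(exp(2*u) - 16*exp(u) + 64)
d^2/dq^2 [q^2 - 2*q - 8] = 2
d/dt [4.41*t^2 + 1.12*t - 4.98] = 8.82*t + 1.12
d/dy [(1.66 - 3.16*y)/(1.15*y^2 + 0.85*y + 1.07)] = (3.634*y^2 - 3.818*y - 4.7922)/(1.3225*y^4 + 1.955*y^3 + 3.1835*y^2 + 1.819*y + 1.1449)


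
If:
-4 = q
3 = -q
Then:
No Solution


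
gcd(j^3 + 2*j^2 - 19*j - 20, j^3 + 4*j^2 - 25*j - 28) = j^2 - 3*j - 4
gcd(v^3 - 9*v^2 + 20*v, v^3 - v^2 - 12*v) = v^2 - 4*v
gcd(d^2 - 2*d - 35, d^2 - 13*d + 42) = d - 7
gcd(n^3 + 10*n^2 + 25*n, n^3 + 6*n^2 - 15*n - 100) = n^2 + 10*n + 25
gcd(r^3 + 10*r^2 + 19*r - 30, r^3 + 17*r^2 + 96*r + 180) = r^2 + 11*r + 30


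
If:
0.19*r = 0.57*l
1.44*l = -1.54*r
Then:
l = 0.00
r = 0.00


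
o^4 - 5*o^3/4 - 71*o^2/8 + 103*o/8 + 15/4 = (o - 5/2)*(o - 2)*(o + 1/4)*(o + 3)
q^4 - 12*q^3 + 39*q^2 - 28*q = q*(q - 7)*(q - 4)*(q - 1)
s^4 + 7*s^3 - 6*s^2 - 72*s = s*(s - 3)*(s + 4)*(s + 6)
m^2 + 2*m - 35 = (m - 5)*(m + 7)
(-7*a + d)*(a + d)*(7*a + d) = -49*a^3 - 49*a^2*d + a*d^2 + d^3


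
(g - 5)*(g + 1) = g^2 - 4*g - 5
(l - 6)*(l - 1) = l^2 - 7*l + 6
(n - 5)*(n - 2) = n^2 - 7*n + 10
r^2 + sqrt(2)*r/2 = r*(r + sqrt(2)/2)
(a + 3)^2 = a^2 + 6*a + 9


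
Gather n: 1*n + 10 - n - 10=0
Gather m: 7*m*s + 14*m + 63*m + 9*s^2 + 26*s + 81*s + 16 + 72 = m*(7*s + 77) + 9*s^2 + 107*s + 88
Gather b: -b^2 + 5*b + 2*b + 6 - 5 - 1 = -b^2 + 7*b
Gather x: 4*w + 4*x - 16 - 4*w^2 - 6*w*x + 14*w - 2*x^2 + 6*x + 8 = -4*w^2 + 18*w - 2*x^2 + x*(10 - 6*w) - 8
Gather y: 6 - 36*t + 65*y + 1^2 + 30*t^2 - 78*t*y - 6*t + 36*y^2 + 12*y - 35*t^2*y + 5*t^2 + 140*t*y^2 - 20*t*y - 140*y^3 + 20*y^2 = 35*t^2 - 42*t - 140*y^3 + y^2*(140*t + 56) + y*(-35*t^2 - 98*t + 77) + 7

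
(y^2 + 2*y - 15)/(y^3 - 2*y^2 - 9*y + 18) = (y + 5)/(y^2 + y - 6)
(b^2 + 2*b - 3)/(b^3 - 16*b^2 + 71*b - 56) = (b + 3)/(b^2 - 15*b + 56)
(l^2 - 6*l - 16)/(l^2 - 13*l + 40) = (l + 2)/(l - 5)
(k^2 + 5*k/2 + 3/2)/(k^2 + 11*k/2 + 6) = (k + 1)/(k + 4)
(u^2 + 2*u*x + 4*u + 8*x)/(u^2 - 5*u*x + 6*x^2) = (u^2 + 2*u*x + 4*u + 8*x)/(u^2 - 5*u*x + 6*x^2)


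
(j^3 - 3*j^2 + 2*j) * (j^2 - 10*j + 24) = j^5 - 13*j^4 + 56*j^3 - 92*j^2 + 48*j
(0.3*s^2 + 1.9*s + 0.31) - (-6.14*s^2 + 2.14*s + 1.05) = 6.44*s^2 - 0.24*s - 0.74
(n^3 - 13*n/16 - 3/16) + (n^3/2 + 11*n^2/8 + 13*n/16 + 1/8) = 3*n^3/2 + 11*n^2/8 - 1/16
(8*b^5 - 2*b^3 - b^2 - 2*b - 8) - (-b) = 8*b^5 - 2*b^3 - b^2 - b - 8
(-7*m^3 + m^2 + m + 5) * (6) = -42*m^3 + 6*m^2 + 6*m + 30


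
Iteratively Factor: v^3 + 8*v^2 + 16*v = (v)*(v^2 + 8*v + 16) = v*(v + 4)*(v + 4)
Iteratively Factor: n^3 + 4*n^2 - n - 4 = (n + 4)*(n^2 - 1) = (n + 1)*(n + 4)*(n - 1)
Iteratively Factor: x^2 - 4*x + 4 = (x - 2)*(x - 2)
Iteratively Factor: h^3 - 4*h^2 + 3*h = (h - 1)*(h^2 - 3*h) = h*(h - 1)*(h - 3)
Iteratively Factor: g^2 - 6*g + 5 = (g - 5)*(g - 1)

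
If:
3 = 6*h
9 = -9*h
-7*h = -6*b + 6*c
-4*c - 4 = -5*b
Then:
No Solution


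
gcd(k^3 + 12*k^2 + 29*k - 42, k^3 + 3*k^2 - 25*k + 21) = k^2 + 6*k - 7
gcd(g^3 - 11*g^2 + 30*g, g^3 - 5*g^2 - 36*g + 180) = g^2 - 11*g + 30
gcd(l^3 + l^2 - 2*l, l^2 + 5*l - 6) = l - 1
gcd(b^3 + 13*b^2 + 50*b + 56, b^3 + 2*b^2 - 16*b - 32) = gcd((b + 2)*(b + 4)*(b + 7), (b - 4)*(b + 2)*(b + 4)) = b^2 + 6*b + 8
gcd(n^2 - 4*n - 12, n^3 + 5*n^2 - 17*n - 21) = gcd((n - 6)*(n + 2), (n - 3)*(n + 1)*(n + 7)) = 1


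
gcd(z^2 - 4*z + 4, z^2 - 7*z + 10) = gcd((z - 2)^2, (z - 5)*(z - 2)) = z - 2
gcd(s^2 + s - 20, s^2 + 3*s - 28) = s - 4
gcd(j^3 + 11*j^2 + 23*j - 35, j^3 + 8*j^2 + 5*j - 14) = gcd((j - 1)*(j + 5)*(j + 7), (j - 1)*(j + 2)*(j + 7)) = j^2 + 6*j - 7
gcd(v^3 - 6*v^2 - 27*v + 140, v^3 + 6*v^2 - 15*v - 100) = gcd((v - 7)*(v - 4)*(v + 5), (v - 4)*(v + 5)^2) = v^2 + v - 20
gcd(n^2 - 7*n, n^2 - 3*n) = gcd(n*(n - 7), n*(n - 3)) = n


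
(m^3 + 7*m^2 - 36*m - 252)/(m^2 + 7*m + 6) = (m^2 + m - 42)/(m + 1)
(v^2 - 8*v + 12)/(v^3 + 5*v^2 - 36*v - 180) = (v - 2)/(v^2 + 11*v + 30)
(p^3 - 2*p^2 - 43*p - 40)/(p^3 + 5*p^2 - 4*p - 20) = (p^2 - 7*p - 8)/(p^2 - 4)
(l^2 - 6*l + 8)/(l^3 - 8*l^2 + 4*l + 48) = (l - 2)/(l^2 - 4*l - 12)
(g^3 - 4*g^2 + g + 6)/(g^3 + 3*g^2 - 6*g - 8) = (g - 3)/(g + 4)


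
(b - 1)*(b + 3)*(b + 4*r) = b^3 + 4*b^2*r + 2*b^2 + 8*b*r - 3*b - 12*r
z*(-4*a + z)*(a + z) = -4*a^2*z - 3*a*z^2 + z^3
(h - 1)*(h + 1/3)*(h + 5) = h^3 + 13*h^2/3 - 11*h/3 - 5/3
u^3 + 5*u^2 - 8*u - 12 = (u - 2)*(u + 1)*(u + 6)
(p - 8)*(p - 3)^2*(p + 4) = p^4 - 10*p^3 + p^2 + 156*p - 288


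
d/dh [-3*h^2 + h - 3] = 1 - 6*h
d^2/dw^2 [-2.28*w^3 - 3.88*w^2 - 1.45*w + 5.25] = -13.68*w - 7.76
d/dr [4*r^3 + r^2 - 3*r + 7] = 12*r^2 + 2*r - 3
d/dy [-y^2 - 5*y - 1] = -2*y - 5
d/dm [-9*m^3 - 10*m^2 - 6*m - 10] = -27*m^2 - 20*m - 6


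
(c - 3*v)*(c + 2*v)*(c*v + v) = c^3*v - c^2*v^2 + c^2*v - 6*c*v^3 - c*v^2 - 6*v^3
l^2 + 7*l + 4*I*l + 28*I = (l + 7)*(l + 4*I)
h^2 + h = h*(h + 1)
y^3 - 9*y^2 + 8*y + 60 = (y - 6)*(y - 5)*(y + 2)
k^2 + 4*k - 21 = (k - 3)*(k + 7)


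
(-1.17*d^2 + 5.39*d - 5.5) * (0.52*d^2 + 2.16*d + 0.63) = -0.6084*d^4 + 0.2756*d^3 + 8.0453*d^2 - 8.4843*d - 3.465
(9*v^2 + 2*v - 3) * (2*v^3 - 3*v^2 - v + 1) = 18*v^5 - 23*v^4 - 21*v^3 + 16*v^2 + 5*v - 3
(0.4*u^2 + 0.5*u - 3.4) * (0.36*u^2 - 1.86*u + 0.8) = 0.144*u^4 - 0.564*u^3 - 1.834*u^2 + 6.724*u - 2.72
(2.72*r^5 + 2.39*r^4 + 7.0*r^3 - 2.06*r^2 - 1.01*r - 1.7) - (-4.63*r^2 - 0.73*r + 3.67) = 2.72*r^5 + 2.39*r^4 + 7.0*r^3 + 2.57*r^2 - 0.28*r - 5.37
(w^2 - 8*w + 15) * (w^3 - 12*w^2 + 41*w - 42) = w^5 - 20*w^4 + 152*w^3 - 550*w^2 + 951*w - 630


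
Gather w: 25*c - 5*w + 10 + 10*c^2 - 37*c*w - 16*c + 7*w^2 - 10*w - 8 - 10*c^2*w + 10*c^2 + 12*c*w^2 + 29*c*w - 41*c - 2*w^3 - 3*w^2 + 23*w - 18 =20*c^2 - 32*c - 2*w^3 + w^2*(12*c + 4) + w*(-10*c^2 - 8*c + 8) - 16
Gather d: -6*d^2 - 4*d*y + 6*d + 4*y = -6*d^2 + d*(6 - 4*y) + 4*y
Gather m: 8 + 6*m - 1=6*m + 7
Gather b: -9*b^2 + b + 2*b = -9*b^2 + 3*b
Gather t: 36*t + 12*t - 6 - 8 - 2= 48*t - 16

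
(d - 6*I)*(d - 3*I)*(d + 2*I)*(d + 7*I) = d^4 + 49*d^2 - 36*I*d + 252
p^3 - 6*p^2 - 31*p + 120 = (p - 8)*(p - 3)*(p + 5)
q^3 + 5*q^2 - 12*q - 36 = (q - 3)*(q + 2)*(q + 6)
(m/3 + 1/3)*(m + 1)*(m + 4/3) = m^3/3 + 10*m^2/9 + 11*m/9 + 4/9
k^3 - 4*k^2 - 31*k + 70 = (k - 7)*(k - 2)*(k + 5)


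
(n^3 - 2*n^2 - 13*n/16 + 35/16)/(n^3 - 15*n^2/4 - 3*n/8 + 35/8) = (4*n - 7)/(2*(2*n - 7))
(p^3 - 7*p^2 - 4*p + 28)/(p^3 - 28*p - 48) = (p^2 - 9*p + 14)/(p^2 - 2*p - 24)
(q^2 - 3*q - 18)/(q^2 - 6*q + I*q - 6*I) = (q + 3)/(q + I)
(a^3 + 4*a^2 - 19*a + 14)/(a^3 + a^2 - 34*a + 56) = (a - 1)/(a - 4)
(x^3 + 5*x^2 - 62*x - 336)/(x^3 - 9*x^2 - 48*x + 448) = (x + 6)/(x - 8)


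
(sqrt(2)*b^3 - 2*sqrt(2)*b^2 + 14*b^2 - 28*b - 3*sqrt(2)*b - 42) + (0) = sqrt(2)*b^3 - 2*sqrt(2)*b^2 + 14*b^2 - 28*b - 3*sqrt(2)*b - 42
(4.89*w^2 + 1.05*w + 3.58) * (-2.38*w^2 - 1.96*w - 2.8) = -11.6382*w^4 - 12.0834*w^3 - 24.2704*w^2 - 9.9568*w - 10.024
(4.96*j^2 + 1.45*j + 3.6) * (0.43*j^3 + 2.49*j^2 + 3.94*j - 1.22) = 2.1328*j^5 + 12.9739*j^4 + 24.7009*j^3 + 8.6258*j^2 + 12.415*j - 4.392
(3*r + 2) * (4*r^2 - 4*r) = 12*r^3 - 4*r^2 - 8*r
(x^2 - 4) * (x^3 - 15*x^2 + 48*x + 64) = x^5 - 15*x^4 + 44*x^3 + 124*x^2 - 192*x - 256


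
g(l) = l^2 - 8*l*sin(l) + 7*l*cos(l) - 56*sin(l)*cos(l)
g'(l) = -7*l*sin(l) - 8*l*cos(l) + 2*l + 56*sin(l)^2 - 8*sin(l) - 56*cos(l)^2 + 7*cos(l)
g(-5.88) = -5.04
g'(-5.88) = 12.20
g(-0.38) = 15.84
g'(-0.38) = -30.05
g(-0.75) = 20.56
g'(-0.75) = 5.93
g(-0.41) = 16.70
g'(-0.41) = -27.55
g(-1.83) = -21.39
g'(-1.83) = 34.79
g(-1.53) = -8.04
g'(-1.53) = 50.83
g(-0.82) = 19.89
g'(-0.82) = 13.14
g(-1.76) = -18.76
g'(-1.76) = 40.31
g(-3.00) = 18.58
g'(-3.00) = -92.29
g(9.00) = 14.95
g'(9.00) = 10.99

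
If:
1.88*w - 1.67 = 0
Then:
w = 0.89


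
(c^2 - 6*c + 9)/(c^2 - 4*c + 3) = (c - 3)/(c - 1)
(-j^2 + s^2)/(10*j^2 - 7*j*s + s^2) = (-j^2 + s^2)/(10*j^2 - 7*j*s + s^2)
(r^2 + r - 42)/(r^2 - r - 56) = (r - 6)/(r - 8)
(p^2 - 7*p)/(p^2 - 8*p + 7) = p/(p - 1)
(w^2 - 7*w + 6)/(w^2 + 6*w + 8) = (w^2 - 7*w + 6)/(w^2 + 6*w + 8)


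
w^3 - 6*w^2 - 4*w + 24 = (w - 6)*(w - 2)*(w + 2)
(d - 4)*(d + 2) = d^2 - 2*d - 8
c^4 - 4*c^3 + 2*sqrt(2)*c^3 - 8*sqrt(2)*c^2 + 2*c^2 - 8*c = c*(c - 4)*(c + sqrt(2))^2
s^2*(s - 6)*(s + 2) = s^4 - 4*s^3 - 12*s^2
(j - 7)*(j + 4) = j^2 - 3*j - 28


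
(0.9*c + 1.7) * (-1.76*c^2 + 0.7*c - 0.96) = -1.584*c^3 - 2.362*c^2 + 0.326*c - 1.632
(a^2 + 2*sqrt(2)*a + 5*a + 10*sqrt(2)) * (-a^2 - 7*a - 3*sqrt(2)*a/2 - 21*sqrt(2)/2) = -a^4 - 12*a^3 - 7*sqrt(2)*a^3/2 - 42*sqrt(2)*a^2 - 41*a^2 - 245*sqrt(2)*a/2 - 72*a - 210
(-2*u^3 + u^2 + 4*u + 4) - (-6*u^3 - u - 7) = 4*u^3 + u^2 + 5*u + 11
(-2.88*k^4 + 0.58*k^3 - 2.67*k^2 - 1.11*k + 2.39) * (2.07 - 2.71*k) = 7.8048*k^5 - 7.5334*k^4 + 8.4363*k^3 - 2.5188*k^2 - 8.7746*k + 4.9473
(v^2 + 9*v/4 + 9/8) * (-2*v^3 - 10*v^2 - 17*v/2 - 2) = -2*v^5 - 29*v^4/2 - 133*v^3/4 - 259*v^2/8 - 225*v/16 - 9/4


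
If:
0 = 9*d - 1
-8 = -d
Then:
No Solution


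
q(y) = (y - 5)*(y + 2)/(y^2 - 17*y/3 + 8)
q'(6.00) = 0.39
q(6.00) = 0.80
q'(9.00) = 0.02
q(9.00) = 1.16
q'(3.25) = 384.00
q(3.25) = -63.00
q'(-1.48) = -0.41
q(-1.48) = -0.18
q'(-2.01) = -0.30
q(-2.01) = 0.00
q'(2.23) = -120.72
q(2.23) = -34.85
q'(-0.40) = -0.88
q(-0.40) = -0.83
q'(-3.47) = -0.15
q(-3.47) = 0.31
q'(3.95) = 13.41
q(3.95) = -5.12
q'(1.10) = -5.00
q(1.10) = -4.06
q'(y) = (17/3 - 2*y)*(y - 5)*(y + 2)/(y^2 - 17*y/3 + 8)^2 + (y - 5)/(y^2 - 17*y/3 + 8) + (y + 2)/(y^2 - 17*y/3 + 8) = 6*(-4*y^2 + 54*y - 121)/(9*y^4 - 102*y^3 + 433*y^2 - 816*y + 576)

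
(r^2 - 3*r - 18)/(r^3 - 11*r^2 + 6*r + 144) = 1/(r - 8)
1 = 1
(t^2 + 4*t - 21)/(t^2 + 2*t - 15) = (t + 7)/(t + 5)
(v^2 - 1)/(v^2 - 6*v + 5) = (v + 1)/(v - 5)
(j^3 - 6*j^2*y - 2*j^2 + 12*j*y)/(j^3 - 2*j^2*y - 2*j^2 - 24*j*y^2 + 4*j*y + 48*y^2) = j/(j + 4*y)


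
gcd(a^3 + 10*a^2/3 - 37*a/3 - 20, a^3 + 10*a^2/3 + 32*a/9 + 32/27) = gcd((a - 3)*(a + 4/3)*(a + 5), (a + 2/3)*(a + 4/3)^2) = a + 4/3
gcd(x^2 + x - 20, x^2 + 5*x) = x + 5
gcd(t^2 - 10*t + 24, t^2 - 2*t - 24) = t - 6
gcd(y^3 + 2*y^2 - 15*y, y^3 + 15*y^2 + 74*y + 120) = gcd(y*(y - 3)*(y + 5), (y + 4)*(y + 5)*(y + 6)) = y + 5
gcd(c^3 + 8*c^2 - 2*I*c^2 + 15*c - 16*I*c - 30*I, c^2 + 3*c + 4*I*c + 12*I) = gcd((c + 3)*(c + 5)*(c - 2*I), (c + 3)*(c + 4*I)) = c + 3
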